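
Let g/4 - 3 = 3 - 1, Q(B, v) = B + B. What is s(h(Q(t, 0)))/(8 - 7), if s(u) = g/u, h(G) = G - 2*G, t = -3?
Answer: 10/3 ≈ 3.3333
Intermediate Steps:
Q(B, v) = 2*B
g = 20 (g = 12 + 4*(3 - 1) = 12 + 4*2 = 12 + 8 = 20)
h(G) = -G
s(u) = 20/u
s(h(Q(t, 0)))/(8 - 7) = (20/((-2*(-3))))/(8 - 7) = (20/((-1*(-6))))/1 = (20/6)*1 = (20*(1/6))*1 = (10/3)*1 = 10/3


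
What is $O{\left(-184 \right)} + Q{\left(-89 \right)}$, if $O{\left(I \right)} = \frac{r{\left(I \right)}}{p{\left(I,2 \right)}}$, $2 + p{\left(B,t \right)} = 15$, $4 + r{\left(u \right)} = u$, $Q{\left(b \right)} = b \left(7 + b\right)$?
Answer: $\frac{94686}{13} \approx 7283.5$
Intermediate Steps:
$r{\left(u \right)} = -4 + u$
$p{\left(B,t \right)} = 13$ ($p{\left(B,t \right)} = -2 + 15 = 13$)
$O{\left(I \right)} = - \frac{4}{13} + \frac{I}{13}$ ($O{\left(I \right)} = \frac{-4 + I}{13} = \left(-4 + I\right) \frac{1}{13} = - \frac{4}{13} + \frac{I}{13}$)
$O{\left(-184 \right)} + Q{\left(-89 \right)} = \left(- \frac{4}{13} + \frac{1}{13} \left(-184\right)\right) - 89 \left(7 - 89\right) = \left(- \frac{4}{13} - \frac{184}{13}\right) - -7298 = - \frac{188}{13} + 7298 = \frac{94686}{13}$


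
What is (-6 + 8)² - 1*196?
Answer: -192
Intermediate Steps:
(-6 + 8)² - 1*196 = 2² - 196 = 4 - 196 = -192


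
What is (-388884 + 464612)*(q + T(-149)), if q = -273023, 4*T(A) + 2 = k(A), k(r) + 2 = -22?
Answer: -20675977976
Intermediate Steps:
k(r) = -24 (k(r) = -2 - 22 = -24)
T(A) = -13/2 (T(A) = -½ + (¼)*(-24) = -½ - 6 = -13/2)
(-388884 + 464612)*(q + T(-149)) = (-388884 + 464612)*(-273023 - 13/2) = 75728*(-546059/2) = -20675977976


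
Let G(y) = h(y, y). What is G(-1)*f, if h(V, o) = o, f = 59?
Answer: -59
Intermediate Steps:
G(y) = y
G(-1)*f = -1*59 = -59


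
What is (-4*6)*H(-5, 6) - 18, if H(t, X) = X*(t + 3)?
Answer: 270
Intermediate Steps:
H(t, X) = X*(3 + t)
(-4*6)*H(-5, 6) - 18 = (-4*6)*(6*(3 - 5)) - 18 = -144*(-2) - 18 = -24*(-12) - 18 = 288 - 18 = 270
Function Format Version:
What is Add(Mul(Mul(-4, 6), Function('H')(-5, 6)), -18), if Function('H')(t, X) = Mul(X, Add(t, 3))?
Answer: 270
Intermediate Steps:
Function('H')(t, X) = Mul(X, Add(3, t))
Add(Mul(Mul(-4, 6), Function('H')(-5, 6)), -18) = Add(Mul(Mul(-4, 6), Mul(6, Add(3, -5))), -18) = Add(Mul(-24, Mul(6, -2)), -18) = Add(Mul(-24, -12), -18) = Add(288, -18) = 270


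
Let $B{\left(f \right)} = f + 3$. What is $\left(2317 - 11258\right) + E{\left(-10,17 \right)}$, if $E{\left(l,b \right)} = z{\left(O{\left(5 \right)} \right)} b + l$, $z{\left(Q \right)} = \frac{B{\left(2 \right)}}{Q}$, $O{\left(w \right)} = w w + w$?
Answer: $- \frac{53689}{6} \approx -8948.2$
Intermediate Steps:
$B{\left(f \right)} = 3 + f$
$O{\left(w \right)} = w + w^{2}$ ($O{\left(w \right)} = w^{2} + w = w + w^{2}$)
$z{\left(Q \right)} = \frac{5}{Q}$ ($z{\left(Q \right)} = \frac{3 + 2}{Q} = \frac{5}{Q}$)
$E{\left(l,b \right)} = l + \frac{b}{6}$ ($E{\left(l,b \right)} = \frac{5}{5 \left(1 + 5\right)} b + l = \frac{5}{5 \cdot 6} b + l = \frac{5}{30} b + l = 5 \cdot \frac{1}{30} b + l = \frac{b}{6} + l = l + \frac{b}{6}$)
$\left(2317 - 11258\right) + E{\left(-10,17 \right)} = \left(2317 - 11258\right) + \left(-10 + \frac{1}{6} \cdot 17\right) = -8941 + \left(-10 + \frac{17}{6}\right) = -8941 - \frac{43}{6} = - \frac{53689}{6}$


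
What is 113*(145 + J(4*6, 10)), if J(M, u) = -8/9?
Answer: 146561/9 ≈ 16285.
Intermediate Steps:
J(M, u) = -8/9 (J(M, u) = -8*⅑ = -8/9)
113*(145 + J(4*6, 10)) = 113*(145 - 8/9) = 113*(1297/9) = 146561/9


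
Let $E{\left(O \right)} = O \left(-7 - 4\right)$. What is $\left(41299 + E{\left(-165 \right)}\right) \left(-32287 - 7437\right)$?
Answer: $-1712660536$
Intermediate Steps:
$E{\left(O \right)} = - 11 O$ ($E{\left(O \right)} = O \left(-11\right) = - 11 O$)
$\left(41299 + E{\left(-165 \right)}\right) \left(-32287 - 7437\right) = \left(41299 - -1815\right) \left(-32287 - 7437\right) = \left(41299 + 1815\right) \left(-32287 + \left(-24906 + 17469\right)\right) = 43114 \left(-32287 - 7437\right) = 43114 \left(-39724\right) = -1712660536$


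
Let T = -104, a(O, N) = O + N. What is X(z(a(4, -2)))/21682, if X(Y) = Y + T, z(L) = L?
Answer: -51/10841 ≈ -0.0047044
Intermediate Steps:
a(O, N) = N + O
X(Y) = -104 + Y (X(Y) = Y - 104 = -104 + Y)
X(z(a(4, -2)))/21682 = (-104 + (-2 + 4))/21682 = (-104 + 2)*(1/21682) = -102*1/21682 = -51/10841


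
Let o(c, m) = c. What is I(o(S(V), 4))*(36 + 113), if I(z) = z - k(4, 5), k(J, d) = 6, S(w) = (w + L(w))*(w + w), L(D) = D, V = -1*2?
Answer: 1490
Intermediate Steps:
V = -2
S(w) = 4*w² (S(w) = (w + w)*(w + w) = (2*w)*(2*w) = 4*w²)
I(z) = -6 + z (I(z) = z - 1*6 = z - 6 = -6 + z)
I(o(S(V), 4))*(36 + 113) = (-6 + 4*(-2)²)*(36 + 113) = (-6 + 4*4)*149 = (-6 + 16)*149 = 10*149 = 1490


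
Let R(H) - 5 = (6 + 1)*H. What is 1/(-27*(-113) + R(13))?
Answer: 1/3147 ≈ 0.00031776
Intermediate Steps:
R(H) = 5 + 7*H (R(H) = 5 + (6 + 1)*H = 5 + 7*H)
1/(-27*(-113) + R(13)) = 1/(-27*(-113) + (5 + 7*13)) = 1/(3051 + (5 + 91)) = 1/(3051 + 96) = 1/3147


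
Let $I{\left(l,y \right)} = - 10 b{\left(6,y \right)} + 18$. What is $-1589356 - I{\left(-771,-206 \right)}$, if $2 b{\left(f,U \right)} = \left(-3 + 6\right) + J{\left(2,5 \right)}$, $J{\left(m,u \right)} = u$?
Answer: $-1589334$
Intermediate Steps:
$b{\left(f,U \right)} = 4$ ($b{\left(f,U \right)} = \frac{\left(-3 + 6\right) + 5}{2} = \frac{3 + 5}{2} = \frac{1}{2} \cdot 8 = 4$)
$I{\left(l,y \right)} = -22$ ($I{\left(l,y \right)} = \left(-10\right) 4 + 18 = -40 + 18 = -22$)
$-1589356 - I{\left(-771,-206 \right)} = -1589356 - -22 = -1589356 + 22 = -1589334$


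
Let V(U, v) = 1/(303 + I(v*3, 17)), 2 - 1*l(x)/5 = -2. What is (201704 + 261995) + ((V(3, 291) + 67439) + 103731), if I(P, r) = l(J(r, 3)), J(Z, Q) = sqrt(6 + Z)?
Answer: 205062688/323 ≈ 6.3487e+5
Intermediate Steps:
l(x) = 20 (l(x) = 10 - 5*(-2) = 10 + 10 = 20)
I(P, r) = 20
V(U, v) = 1/323 (V(U, v) = 1/(303 + 20) = 1/323)
(201704 + 261995) + ((V(3, 291) + 67439) + 103731) = (201704 + 261995) + ((1/323 + 67439) + 103731) = 463699 + (21782798/323 + 103731) = 463699 + 55287911/323 = 205062688/323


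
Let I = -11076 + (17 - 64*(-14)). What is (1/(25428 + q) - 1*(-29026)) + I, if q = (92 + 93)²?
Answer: 1125234540/59653 ≈ 18863.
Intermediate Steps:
q = 34225 (q = 185² = 34225)
I = -10163 (I = -11076 + (17 + 896) = -11076 + 913 = -10163)
(1/(25428 + q) - 1*(-29026)) + I = (1/(25428 + 34225) - 1*(-29026)) - 10163 = (1/59653 + 29026) - 10163 = 1731487979/59653 - 10163 = 1125234540/59653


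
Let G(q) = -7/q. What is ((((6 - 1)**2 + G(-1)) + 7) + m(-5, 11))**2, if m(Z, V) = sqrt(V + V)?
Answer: (39 + sqrt(22))**2 ≈ 1908.9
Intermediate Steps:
m(Z, V) = sqrt(2)*sqrt(V) (m(Z, V) = sqrt(2*V) = sqrt(2)*sqrt(V))
((((6 - 1)**2 + G(-1)) + 7) + m(-5, 11))**2 = ((((6 - 1)**2 - 7/(-1)) + 7) + sqrt(2)*sqrt(11))**2 = (((5**2 - 7*(-1)) + 7) + sqrt(22))**2 = (((25 + 7) + 7) + sqrt(22))**2 = ((32 + 7) + sqrt(22))**2 = (39 + sqrt(22))**2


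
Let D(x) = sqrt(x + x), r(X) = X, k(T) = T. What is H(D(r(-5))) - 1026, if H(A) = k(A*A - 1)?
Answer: -1037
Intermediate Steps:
D(x) = sqrt(2)*sqrt(x) (D(x) = sqrt(2*x) = sqrt(2)*sqrt(x))
H(A) = -1 + A**2 (H(A) = A*A - 1 = A**2 - 1 = -1 + A**2)
H(D(r(-5))) - 1026 = (-1 + (sqrt(2)*sqrt(-5))**2) - 1026 = (-1 + (sqrt(2)*(I*sqrt(5)))**2) - 1026 = (-1 + (I*sqrt(10))**2) - 1026 = (-1 - 10) - 1026 = -11 - 1026 = -1037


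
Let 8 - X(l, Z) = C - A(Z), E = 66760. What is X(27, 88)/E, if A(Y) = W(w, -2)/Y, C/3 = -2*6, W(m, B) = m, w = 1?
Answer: 3873/5874880 ≈ 0.00065925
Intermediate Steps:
C = -36 (C = 3*(-2*6) = 3*(-12) = -36)
A(Y) = 1/Y
X(l, Z) = 44 + 1/Z (X(l, Z) = 8 - (-36 - 1/Z) = 8 + (36 + 1/Z) = 44 + 1/Z)
X(27, 88)/E = (44 + 1/88)/66760 = (44 + 1/88)*(1/66760) = (3873/88)*(1/66760) = 3873/5874880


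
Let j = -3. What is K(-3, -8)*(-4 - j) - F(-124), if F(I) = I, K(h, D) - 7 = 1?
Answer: 116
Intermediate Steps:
K(h, D) = 8 (K(h, D) = 7 + 1 = 8)
K(-3, -8)*(-4 - j) - F(-124) = 8*(-4 - 1*(-3)) - 1*(-124) = 8*(-4 + 3) + 124 = 8*(-1) + 124 = -8 + 124 = 116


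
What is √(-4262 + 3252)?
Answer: I*√1010 ≈ 31.78*I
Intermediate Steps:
√(-4262 + 3252) = √(-1010) = I*√1010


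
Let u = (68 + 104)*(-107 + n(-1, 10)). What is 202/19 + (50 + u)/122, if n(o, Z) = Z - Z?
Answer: -162041/1159 ≈ -139.81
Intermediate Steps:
n(o, Z) = 0
u = -18404 (u = (68 + 104)*(-107 + 0) = 172*(-107) = -18404)
202/19 + (50 + u)/122 = 202/19 + (50 - 18404)/122 = 202*(1/19) - 18354*1/122 = 202/19 - 9177/61 = -162041/1159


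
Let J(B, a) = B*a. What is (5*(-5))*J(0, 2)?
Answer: 0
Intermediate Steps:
(5*(-5))*J(0, 2) = (5*(-5))*(0*2) = -25*0 = 0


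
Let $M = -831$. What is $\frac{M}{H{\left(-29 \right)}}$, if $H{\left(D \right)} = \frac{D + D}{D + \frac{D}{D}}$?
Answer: $- \frac{11634}{29} \approx -401.17$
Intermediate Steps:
$H{\left(D \right)} = \frac{2 D}{1 + D}$ ($H{\left(D \right)} = \frac{2 D}{D + 1} = \frac{2 D}{1 + D}$)
$\frac{M}{H{\left(-29 \right)}} = - \frac{831}{2 \left(-29\right) \frac{1}{1 - 29}} = - \frac{831}{2 \left(-29\right) \frac{1}{-28}} = - \frac{831}{2 \left(-29\right) \left(- \frac{1}{28}\right)} = - \frac{831}{\frac{29}{14}} = \left(-831\right) \frac{14}{29} = - \frac{11634}{29}$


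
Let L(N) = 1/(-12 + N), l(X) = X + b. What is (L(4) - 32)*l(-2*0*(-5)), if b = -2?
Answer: 257/4 ≈ 64.250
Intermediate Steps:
l(X) = -2 + X (l(X) = X - 2 = -2 + X)
(L(4) - 32)*l(-2*0*(-5)) = (1/(-12 + 4) - 32)*(-2 - 2*0*(-5)) = (1/(-8) - 32)*(-2 + 0*(-5)) = (-⅛ - 32)*(-2 + 0) = -257/8*(-2) = 257/4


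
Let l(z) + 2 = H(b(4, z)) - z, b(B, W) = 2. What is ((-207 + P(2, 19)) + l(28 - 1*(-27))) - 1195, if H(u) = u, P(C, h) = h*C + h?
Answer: -1400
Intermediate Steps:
P(C, h) = h + C*h (P(C, h) = C*h + h = h + C*h)
l(z) = -z (l(z) = -2 + (2 - z) = -z)
((-207 + P(2, 19)) + l(28 - 1*(-27))) - 1195 = ((-207 + 19*(1 + 2)) - (28 - 1*(-27))) - 1195 = ((-207 + 19*3) - (28 + 27)) - 1195 = ((-207 + 57) - 1*55) - 1195 = (-150 - 55) - 1195 = -205 - 1195 = -1400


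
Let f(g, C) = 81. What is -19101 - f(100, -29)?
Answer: -19182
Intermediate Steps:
-19101 - f(100, -29) = -19101 - 1*81 = -19101 - 81 = -19182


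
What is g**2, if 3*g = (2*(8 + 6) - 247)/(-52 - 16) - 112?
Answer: 54715609/41616 ≈ 1314.8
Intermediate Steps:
g = -7397/204 (g = ((2*(8 + 6) - 247)/(-52 - 16) - 112)/3 = ((2*14 - 247)/(-68) - 112)/3 = ((28 - 247)*(-1/68) - 112)/3 = (-219*(-1/68) - 112)/3 = (219/68 - 112)/3 = (1/3)*(-7397/68) = -7397/204 ≈ -36.260)
g**2 = (-7397/204)**2 = 54715609/41616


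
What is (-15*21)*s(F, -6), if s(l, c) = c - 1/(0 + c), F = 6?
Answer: 3675/2 ≈ 1837.5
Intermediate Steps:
s(l, c) = c - 1/c
(-15*21)*s(F, -6) = (-15*21)*(-6 - 1/(-6)) = -315*(-6 - 1*(-⅙)) = -315*(-6 + ⅙) = -315*(-35/6) = 3675/2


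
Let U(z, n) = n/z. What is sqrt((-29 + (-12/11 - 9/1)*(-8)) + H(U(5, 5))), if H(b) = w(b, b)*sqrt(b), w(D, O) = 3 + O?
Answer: sqrt(6743)/11 ≈ 7.4651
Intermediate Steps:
H(b) = sqrt(b)*(3 + b) (H(b) = (3 + b)*sqrt(b) = sqrt(b)*(3 + b))
sqrt((-29 + (-12/11 - 9/1)*(-8)) + H(U(5, 5))) = sqrt((-29 + (-12/11 - 9/1)*(-8)) + sqrt(5/5)*(3 + 5/5)) = sqrt((-29 + (-12*1/11 - 9*1)*(-8)) + sqrt(5*(1/5))*(3 + 5*(1/5))) = sqrt((-29 + (-12/11 - 9)*(-8)) + sqrt(1)*(3 + 1)) = sqrt((-29 - 111/11*(-8)) + 1*4) = sqrt((-29 + 888/11) + 4) = sqrt(569/11 + 4) = sqrt(613/11) = sqrt(6743)/11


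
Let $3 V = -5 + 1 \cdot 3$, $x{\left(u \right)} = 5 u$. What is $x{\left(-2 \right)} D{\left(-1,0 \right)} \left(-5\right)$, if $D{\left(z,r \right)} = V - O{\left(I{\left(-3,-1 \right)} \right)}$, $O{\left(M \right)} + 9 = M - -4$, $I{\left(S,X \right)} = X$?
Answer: $\frac{800}{3} \approx 266.67$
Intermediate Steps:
$O{\left(M \right)} = -5 + M$ ($O{\left(M \right)} = -9 + \left(M - -4\right) = -9 + \left(M + 4\right) = -9 + \left(4 + M\right) = -5 + M$)
$V = - \frac{2}{3}$ ($V = \frac{-5 + 1 \cdot 3}{3} = \frac{-5 + 3}{3} = \frac{1}{3} \left(-2\right) = - \frac{2}{3} \approx -0.66667$)
$D{\left(z,r \right)} = \frac{16}{3}$ ($D{\left(z,r \right)} = - \frac{2}{3} - \left(-5 - 1\right) = - \frac{2}{3} - -6 = - \frac{2}{3} + 6 = \frac{16}{3}$)
$x{\left(-2 \right)} D{\left(-1,0 \right)} \left(-5\right) = 5 \left(-2\right) \frac{16}{3} \left(-5\right) = \left(-10\right) \frac{16}{3} \left(-5\right) = \left(- \frac{160}{3}\right) \left(-5\right) = \frac{800}{3}$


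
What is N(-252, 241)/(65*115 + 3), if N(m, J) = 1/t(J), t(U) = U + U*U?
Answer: 1/436131916 ≈ 2.2929e-9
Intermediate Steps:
t(U) = U + U²
N(m, J) = 1/(J*(1 + J))
N(-252, 241)/(65*115 + 3) = (1/(241*(1 + 241)))/(65*115 + 3) = ((1/241)/242)/(7475 + 3) = ((1/241)*(1/242))/7478 = (1/58322)*(1/7478) = 1/436131916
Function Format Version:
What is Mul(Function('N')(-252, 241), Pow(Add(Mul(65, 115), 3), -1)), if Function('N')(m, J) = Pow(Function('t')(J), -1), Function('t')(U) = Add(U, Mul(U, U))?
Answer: Rational(1, 436131916) ≈ 2.2929e-9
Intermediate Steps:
Function('t')(U) = Add(U, Pow(U, 2))
Function('N')(m, J) = Mul(Pow(J, -1), Pow(Add(1, J), -1)) (Function('N')(m, J) = Pow(Mul(J, Add(1, J)), -1) = Mul(Pow(J, -1), Pow(Add(1, J), -1)))
Mul(Function('N')(-252, 241), Pow(Add(Mul(65, 115), 3), -1)) = Mul(Mul(Pow(241, -1), Pow(Add(1, 241), -1)), Pow(Add(Mul(65, 115), 3), -1)) = Mul(Mul(Rational(1, 241), Pow(242, -1)), Pow(Add(7475, 3), -1)) = Mul(Mul(Rational(1, 241), Rational(1, 242)), Pow(7478, -1)) = Mul(Rational(1, 58322), Rational(1, 7478)) = Rational(1, 436131916)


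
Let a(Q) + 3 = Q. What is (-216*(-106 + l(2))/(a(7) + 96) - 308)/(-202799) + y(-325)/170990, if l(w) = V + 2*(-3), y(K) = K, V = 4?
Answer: -265666511/173383005050 ≈ -0.0015323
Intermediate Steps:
a(Q) = -3 + Q
l(w) = -2 (l(w) = 4 + 2*(-3) = 4 - 6 = -2)
(-216*(-106 + l(2))/(a(7) + 96) - 308)/(-202799) + y(-325)/170990 = (-216*(-106 - 2)/((-3 + 7) + 96) - 308)/(-202799) - 325/170990 = (-(-23328)/(4 + 96) - 308)*(-1/202799) - 325*1/170990 = (-(-23328)/100 - 308)*(-1/202799) - 65/34198 = (-216*(-27/25) - 308)*(-1/202799) - 65/34198 = (5832/25 - 308)*(-1/202799) - 65/34198 = -1868/25*(-1/202799) - 65/34198 = 1868/5069975 - 65/34198 = -265666511/173383005050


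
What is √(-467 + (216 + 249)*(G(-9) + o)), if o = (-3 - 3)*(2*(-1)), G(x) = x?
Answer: 4*√58 ≈ 30.463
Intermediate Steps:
o = 12 (o = -6*(-2) = 12)
√(-467 + (216 + 249)*(G(-9) + o)) = √(-467 + (216 + 249)*(-9 + 12)) = √(-467 + 465*3) = √(-467 + 1395) = √928 = 4*√58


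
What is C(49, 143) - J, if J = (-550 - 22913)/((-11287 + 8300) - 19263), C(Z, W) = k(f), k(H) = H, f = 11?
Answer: 221287/22250 ≈ 9.9455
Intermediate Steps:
C(Z, W) = 11
J = 23463/22250 (J = -23463/(-2987 - 19263) = -23463/(-22250) = -23463*(-1/22250) = 23463/22250 ≈ 1.0545)
C(49, 143) - J = 11 - 1*23463/22250 = 11 - 23463/22250 = 221287/22250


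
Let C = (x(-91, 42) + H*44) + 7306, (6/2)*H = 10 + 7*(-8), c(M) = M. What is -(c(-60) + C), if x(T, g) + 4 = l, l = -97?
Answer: -19411/3 ≈ -6470.3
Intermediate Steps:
x(T, g) = -101 (x(T, g) = -4 - 97 = -101)
H = -46/3 (H = (10 + 7*(-8))/3 = (10 - 56)/3 = (1/3)*(-46) = -46/3 ≈ -15.333)
C = 19591/3 (C = (-101 - 46/3*44) + 7306 = (-101 - 2024/3) + 7306 = -2327/3 + 7306 = 19591/3 ≈ 6530.3)
-(c(-60) + C) = -(-60 + 19591/3) = -1*19411/3 = -19411/3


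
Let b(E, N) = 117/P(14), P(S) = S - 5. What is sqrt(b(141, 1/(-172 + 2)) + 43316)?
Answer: sqrt(43329) ≈ 208.16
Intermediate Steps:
P(S) = -5 + S
b(E, N) = 13 (b(E, N) = 117/(-5 + 14) = 117/9 = 117*(1/9) = 13)
sqrt(b(141, 1/(-172 + 2)) + 43316) = sqrt(13 + 43316) = sqrt(43329)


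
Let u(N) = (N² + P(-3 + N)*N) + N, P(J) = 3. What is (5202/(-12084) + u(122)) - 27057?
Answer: -23534457/2014 ≈ -11685.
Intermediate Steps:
u(N) = N² + 4*N (u(N) = (N² + 3*N) + N = N² + 4*N)
(5202/(-12084) + u(122)) - 27057 = (5202/(-12084) + 122*(4 + 122)) - 27057 = (5202*(-1/12084) + 122*126) - 27057 = (-867/2014 + 15372) - 27057 = 30958341/2014 - 27057 = -23534457/2014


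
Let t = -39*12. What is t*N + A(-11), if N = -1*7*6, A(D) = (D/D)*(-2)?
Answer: 19654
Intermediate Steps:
t = -468
A(D) = -2 (A(D) = 1*(-2) = -2)
N = -42 (N = -7*6 = -42)
t*N + A(-11) = -468*(-42) - 2 = 19656 - 2 = 19654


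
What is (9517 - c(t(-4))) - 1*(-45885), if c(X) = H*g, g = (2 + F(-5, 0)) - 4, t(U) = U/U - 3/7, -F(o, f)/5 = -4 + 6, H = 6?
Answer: 55474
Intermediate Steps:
F(o, f) = -10 (F(o, f) = -5*(-4 + 6) = -5*2 = -10)
t(U) = 4/7 (t(U) = 1 - 3*1/7 = 1 - 3/7 = 4/7)
g = -12 (g = (2 - 10) - 4 = -8 - 4 = -12)
c(X) = -72 (c(X) = 6*(-12) = -72)
(9517 - c(t(-4))) - 1*(-45885) = (9517 - 1*(-72)) - 1*(-45885) = (9517 + 72) + 45885 = 9589 + 45885 = 55474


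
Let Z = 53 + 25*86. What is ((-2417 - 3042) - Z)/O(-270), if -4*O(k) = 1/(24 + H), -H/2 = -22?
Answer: 2084064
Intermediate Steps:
H = 44 (H = -2*(-22) = 44)
Z = 2203 (Z = 53 + 2150 = 2203)
O(k) = -1/272 (O(k) = -1/(4*(24 + 44)) = -1/4/68 = -1/4*1/68 = -1/272)
((-2417 - 3042) - Z)/O(-270) = ((-2417 - 3042) - 1*2203)/(-1/272) = (-5459 - 2203)*(-272) = -7662*(-272) = 2084064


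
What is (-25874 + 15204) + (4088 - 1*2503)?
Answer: -9085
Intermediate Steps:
(-25874 + 15204) + (4088 - 1*2503) = -10670 + (4088 - 2503) = -10670 + 1585 = -9085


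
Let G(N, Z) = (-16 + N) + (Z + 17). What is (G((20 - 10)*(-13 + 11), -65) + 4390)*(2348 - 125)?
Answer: 9572238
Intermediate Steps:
G(N, Z) = 1 + N + Z (G(N, Z) = (-16 + N) + (17 + Z) = 1 + N + Z)
(G((20 - 10)*(-13 + 11), -65) + 4390)*(2348 - 125) = ((1 + (20 - 10)*(-13 + 11) - 65) + 4390)*(2348 - 125) = ((1 + 10*(-2) - 65) + 4390)*2223 = ((1 - 20 - 65) + 4390)*2223 = (-84 + 4390)*2223 = 4306*2223 = 9572238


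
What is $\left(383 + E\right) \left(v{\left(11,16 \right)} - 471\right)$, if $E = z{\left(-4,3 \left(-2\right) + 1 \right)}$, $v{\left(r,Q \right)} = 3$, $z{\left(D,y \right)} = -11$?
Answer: $-174096$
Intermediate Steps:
$E = -11$
$\left(383 + E\right) \left(v{\left(11,16 \right)} - 471\right) = \left(383 - 11\right) \left(3 - 471\right) = 372 \left(-468\right) = -174096$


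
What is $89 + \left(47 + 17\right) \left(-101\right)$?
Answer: $-6375$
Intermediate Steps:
$89 + \left(47 + 17\right) \left(-101\right) = 89 + 64 \left(-101\right) = 89 - 6464 = -6375$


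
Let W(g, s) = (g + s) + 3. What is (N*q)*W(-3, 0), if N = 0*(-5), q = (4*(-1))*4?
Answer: 0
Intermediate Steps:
W(g, s) = 3 + g + s
q = -16 (q = -4*4 = -16)
N = 0
(N*q)*W(-3, 0) = (0*(-16))*(3 - 3 + 0) = 0*0 = 0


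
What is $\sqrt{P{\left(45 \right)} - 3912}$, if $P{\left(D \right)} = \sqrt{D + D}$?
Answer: $\sqrt{-3912 + 3 \sqrt{10}} \approx 62.47 i$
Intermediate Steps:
$P{\left(D \right)} = \sqrt{2} \sqrt{D}$ ($P{\left(D \right)} = \sqrt{2 D} = \sqrt{2} \sqrt{D}$)
$\sqrt{P{\left(45 \right)} - 3912} = \sqrt{\sqrt{2} \sqrt{45} - 3912} = \sqrt{\sqrt{2} \cdot 3 \sqrt{5} - 3912} = \sqrt{3 \sqrt{10} - 3912} = \sqrt{-3912 + 3 \sqrt{10}}$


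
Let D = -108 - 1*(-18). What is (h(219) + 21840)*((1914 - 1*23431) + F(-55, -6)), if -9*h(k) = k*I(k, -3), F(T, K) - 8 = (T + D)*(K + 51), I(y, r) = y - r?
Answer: -460822892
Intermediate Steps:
D = -90 (D = -108 + 18 = -90)
F(T, K) = 8 + (-90 + T)*(51 + K) (F(T, K) = 8 + (T - 90)*(K + 51) = 8 + (-90 + T)*(51 + K))
h(k) = -k*(3 + k)/9 (h(k) = -k*(k - 1*(-3))/9 = -k*(k + 3)/9 = -k*(3 + k)/9)
(h(219) + 21840)*((1914 - 1*23431) + F(-55, -6)) = (-⅑*219*(3 + 219) + 21840)*((1914 - 1*23431) + (-4582 - 90*(-6) + 51*(-55) - 6*(-55))) = (-⅑*219*222 + 21840)*((1914 - 23431) + (-4582 + 540 - 2805 + 330)) = (-5402 + 21840)*(-21517 - 6517) = 16438*(-28034) = -460822892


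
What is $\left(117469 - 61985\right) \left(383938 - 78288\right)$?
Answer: $16958684600$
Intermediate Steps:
$\left(117469 - 61985\right) \left(383938 - 78288\right) = 55484 \left(383938 - 78288\right) = 55484 \cdot 305650 = 16958684600$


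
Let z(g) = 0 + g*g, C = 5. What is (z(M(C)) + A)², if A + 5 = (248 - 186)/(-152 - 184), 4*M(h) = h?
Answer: 1481089/112896 ≈ 13.119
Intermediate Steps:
M(h) = h/4
z(g) = g² (z(g) = 0 + g² = g²)
A = -871/168 (A = -5 + (248 - 186)/(-152 - 184) = -5 + 62/(-336) = -5 + 62*(-1/336) = -5 - 31/168 = -871/168 ≈ -5.1845)
(z(M(C)) + A)² = (((¼)*5)² - 871/168)² = ((5/4)² - 871/168)² = (25/16 - 871/168)² = (-1217/336)² = 1481089/112896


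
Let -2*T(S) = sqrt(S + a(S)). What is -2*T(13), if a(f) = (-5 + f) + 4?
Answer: 5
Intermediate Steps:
a(f) = -1 + f
T(S) = -sqrt(-1 + 2*S)/2 (T(S) = -sqrt(S + (-1 + S))/2 = -sqrt(-1 + 2*S)/2)
-2*T(13) = -(-1)*sqrt(-1 + 2*13) = -(-1)*sqrt(-1 + 26) = -(-1)*sqrt(25) = -(-1)*5 = -2*(-5/2) = 5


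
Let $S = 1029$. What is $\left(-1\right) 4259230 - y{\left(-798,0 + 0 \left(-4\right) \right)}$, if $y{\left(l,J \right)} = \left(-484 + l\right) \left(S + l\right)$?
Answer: $-3963088$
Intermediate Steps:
$y{\left(l,J \right)} = \left(-484 + l\right) \left(1029 + l\right)$
$\left(-1\right) 4259230 - y{\left(-798,0 + 0 \left(-4\right) \right)} = \left(-1\right) 4259230 - \left(-498036 + \left(-798\right)^{2} + 545 \left(-798\right)\right) = -4259230 - \left(-498036 + 636804 - 434910\right) = -4259230 - -296142 = -4259230 + 296142 = -3963088$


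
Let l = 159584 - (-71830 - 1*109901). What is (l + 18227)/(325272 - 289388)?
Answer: 179771/17942 ≈ 10.020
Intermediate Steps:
l = 341315 (l = 159584 - (-71830 - 109901) = 159584 - 1*(-181731) = 159584 + 181731 = 341315)
(l + 18227)/(325272 - 289388) = (341315 + 18227)/(325272 - 289388) = 359542/35884 = 359542*(1/35884) = 179771/17942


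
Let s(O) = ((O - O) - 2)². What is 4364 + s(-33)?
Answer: 4368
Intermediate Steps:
s(O) = 4 (s(O) = (0 - 2)² = (-2)² = 4)
4364 + s(-33) = 4364 + 4 = 4368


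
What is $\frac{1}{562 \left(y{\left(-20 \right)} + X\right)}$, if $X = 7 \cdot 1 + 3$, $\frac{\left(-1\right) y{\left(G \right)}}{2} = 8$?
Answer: $- \frac{1}{3372} \approx -0.00029656$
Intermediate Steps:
$y{\left(G \right)} = -16$ ($y{\left(G \right)} = \left(-2\right) 8 = -16$)
$X = 10$ ($X = 7 + 3 = 10$)
$\frac{1}{562 \left(y{\left(-20 \right)} + X\right)} = \frac{1}{562 \left(-16 + 10\right)} = \frac{1}{562 \left(-6\right)} = \frac{1}{-3372} = - \frac{1}{3372}$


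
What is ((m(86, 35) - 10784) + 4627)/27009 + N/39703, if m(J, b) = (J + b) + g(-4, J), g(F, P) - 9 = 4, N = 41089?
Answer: 870641632/1072338327 ≈ 0.81191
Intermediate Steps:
g(F, P) = 13 (g(F, P) = 9 + 4 = 13)
m(J, b) = 13 + J + b (m(J, b) = (J + b) + 13 = 13 + J + b)
((m(86, 35) - 10784) + 4627)/27009 + N/39703 = (((13 + 86 + 35) - 10784) + 4627)/27009 + 41089/39703 = ((134 - 10784) + 4627)*(1/27009) + 41089*(1/39703) = (-10650 + 4627)*(1/27009) + 41089/39703 = -6023*1/27009 + 41089/39703 = -6023/27009 + 41089/39703 = 870641632/1072338327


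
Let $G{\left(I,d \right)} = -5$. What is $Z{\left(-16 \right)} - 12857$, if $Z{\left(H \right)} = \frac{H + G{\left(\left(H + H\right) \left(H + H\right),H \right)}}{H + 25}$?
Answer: $- \frac{38578}{3} \approx -12859.0$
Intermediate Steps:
$Z{\left(H \right)} = \frac{-5 + H}{25 + H}$ ($Z{\left(H \right)} = \frac{H - 5}{H + 25} = \frac{-5 + H}{25 + H}$)
$Z{\left(-16 \right)} - 12857 = \frac{-5 - 16}{25 - 16} - 12857 = \frac{1}{9} \left(-21\right) - 12857 = - \frac{7}{3} - 12857 = - \frac{38578}{3}$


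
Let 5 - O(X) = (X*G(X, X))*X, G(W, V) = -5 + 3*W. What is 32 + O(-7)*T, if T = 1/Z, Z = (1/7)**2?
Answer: 62703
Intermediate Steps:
Z = 1/49 (Z = (1/7)**2 = 1/49 ≈ 0.020408)
O(X) = 5 - X**2*(-5 + 3*X) (O(X) = 5 - X*(-5 + 3*X)*X = 5 - X**2*(-5 + 3*X))
T = 49 (T = 1/(1/49) = 49)
32 + O(-7)*T = 32 + (5 + (-7)**2*(5 - 3*(-7)))*49 = 32 + (5 + 49*(5 + 21))*49 = 32 + (5 + 49*26)*49 = 32 + (5 + 1274)*49 = 32 + 1279*49 = 32 + 62671 = 62703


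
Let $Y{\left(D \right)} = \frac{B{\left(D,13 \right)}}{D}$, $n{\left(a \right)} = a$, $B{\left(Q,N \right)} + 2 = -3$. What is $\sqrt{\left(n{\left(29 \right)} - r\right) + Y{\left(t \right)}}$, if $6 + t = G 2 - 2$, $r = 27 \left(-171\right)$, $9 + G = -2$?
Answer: $\frac{\sqrt{167262}}{6} \approx 68.163$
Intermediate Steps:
$G = -11$ ($G = -9 - 2 = -11$)
$B{\left(Q,N \right)} = -5$ ($B{\left(Q,N \right)} = -2 - 3 = -5$)
$r = -4617$
$t = -30$ ($t = -6 - 24 = -30$)
$Y{\left(D \right)} = - \frac{5}{D}$
$\sqrt{\left(n{\left(29 \right)} - r\right) + Y{\left(t \right)}} = \sqrt{\left(29 - -4617\right) - \frac{5}{-30}} = \sqrt{\left(29 + 4617\right) - - \frac{1}{6}} = \sqrt{4646 + \frac{1}{6}} = \sqrt{\frac{27877}{6}} = \frac{\sqrt{167262}}{6}$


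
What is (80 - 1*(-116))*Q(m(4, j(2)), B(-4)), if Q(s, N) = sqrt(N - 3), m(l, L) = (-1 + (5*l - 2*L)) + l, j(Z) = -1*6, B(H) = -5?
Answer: 392*I*sqrt(2) ≈ 554.37*I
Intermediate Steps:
j(Z) = -6
m(l, L) = -1 - 2*L + 6*l (m(l, L) = (-1 + (-2*L + 5*l)) + l = (-1 - 2*L + 5*l) + l = -1 - 2*L + 6*l)
Q(s, N) = sqrt(-3 + N)
(80 - 1*(-116))*Q(m(4, j(2)), B(-4)) = (80 - 1*(-116))*sqrt(-3 - 5) = (80 + 116)*sqrt(-8) = 196*(2*I*sqrt(2)) = 392*I*sqrt(2)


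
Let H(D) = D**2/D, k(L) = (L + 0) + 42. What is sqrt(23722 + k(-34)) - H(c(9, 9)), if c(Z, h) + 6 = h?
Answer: -3 + sqrt(23730) ≈ 151.05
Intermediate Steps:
c(Z, h) = -6 + h
k(L) = 42 + L (k(L) = L + 42 = 42 + L)
H(D) = D
sqrt(23722 + k(-34)) - H(c(9, 9)) = sqrt(23722 + (42 - 34)) - (-6 + 9) = sqrt(23722 + 8) - 1*3 = sqrt(23730) - 3 = -3 + sqrt(23730)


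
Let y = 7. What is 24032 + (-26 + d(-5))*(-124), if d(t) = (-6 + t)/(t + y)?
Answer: 27938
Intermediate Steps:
d(t) = (-6 + t)/(7 + t) (d(t) = (-6 + t)/(t + 7) = (-6 + t)/(7 + t))
24032 + (-26 + d(-5))*(-124) = 24032 + (-26 + (-6 - 5)/(7 - 5))*(-124) = 24032 + (-26 - 11/2)*(-124) = 24032 - 63/2*(-124) = 24032 + 3906 = 27938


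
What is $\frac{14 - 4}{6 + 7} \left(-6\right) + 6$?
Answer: $\frac{18}{13} \approx 1.3846$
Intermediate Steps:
$\frac{14 - 4}{6 + 7} \left(-6\right) + 6 = \frac{14 + \left(-4 + 0\right)}{13} \left(-6\right) + 6 = \left(14 - 4\right) \frac{1}{13} \left(-6\right) + 6 = 10 \cdot \frac{1}{13} \left(-6\right) + 6 = \frac{10}{13} \left(-6\right) + 6 = - \frac{60}{13} + 6 = \frac{18}{13}$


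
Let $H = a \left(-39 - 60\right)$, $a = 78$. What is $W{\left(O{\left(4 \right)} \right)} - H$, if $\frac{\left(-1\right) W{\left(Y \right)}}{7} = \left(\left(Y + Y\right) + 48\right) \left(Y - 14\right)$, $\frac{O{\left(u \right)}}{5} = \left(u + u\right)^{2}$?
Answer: $-1465974$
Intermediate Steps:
$O{\left(u \right)} = 20 u^{2}$ ($O{\left(u \right)} = 5 \left(u + u\right)^{2} = 5 \left(2 u\right)^{2} = 5 \cdot 4 u^{2} = 20 u^{2}$)
$W{\left(Y \right)} = - 7 \left(-14 + Y\right) \left(48 + 2 Y\right)$ ($W{\left(Y \right)} = - 7 \left(\left(Y + Y\right) + 48\right) \left(Y - 14\right) = - 7 \left(2 Y + 48\right) \left(-14 + Y\right) = - 7 \left(48 + 2 Y\right) \left(-14 + Y\right) = - 7 \left(-14 + Y\right) \left(48 + 2 Y\right)$)
$H = -7722$ ($H = 78 \left(-39 - 60\right) = 78 \left(-99\right) = -7722$)
$W{\left(O{\left(4 \right)} \right)} - H = \left(4704 - 140 \cdot 20 \cdot 4^{2} - 14 \left(20 \cdot 4^{2}\right)^{2}\right) - -7722 = \left(4704 - 140 \cdot 20 \cdot 16 - 14 \left(20 \cdot 16\right)^{2}\right) + 7722 = \left(4704 - 44800 - 14 \cdot 320^{2}\right) + 7722 = \left(4704 - 44800 - 1433600\right) + 7722 = -1473696 + 7722 = -1465974$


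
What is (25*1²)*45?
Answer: 1125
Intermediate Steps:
(25*1²)*45 = (25*1)*45 = 25*45 = 1125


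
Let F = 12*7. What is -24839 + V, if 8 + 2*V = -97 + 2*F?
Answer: -49615/2 ≈ -24808.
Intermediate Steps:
F = 84
V = 63/2 (V = -4 + (-97 + 2*84)/2 = -4 + (-97 + 168)/2 = -4 + (1/2)*71 = -4 + 71/2 = 63/2 ≈ 31.500)
-24839 + V = -24839 + 63/2 = -49615/2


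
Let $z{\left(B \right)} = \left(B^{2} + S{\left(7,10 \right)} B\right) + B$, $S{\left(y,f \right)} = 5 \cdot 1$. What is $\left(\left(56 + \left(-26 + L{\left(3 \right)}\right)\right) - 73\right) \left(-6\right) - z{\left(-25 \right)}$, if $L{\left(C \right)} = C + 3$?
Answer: $-253$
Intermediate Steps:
$L{\left(C \right)} = 3 + C$
$S{\left(y,f \right)} = 5$
$z{\left(B \right)} = B^{2} + 6 B$ ($z{\left(B \right)} = \left(B^{2} + 5 B\right) + B = B^{2} + 6 B$)
$\left(\left(56 + \left(-26 + L{\left(3 \right)}\right)\right) - 73\right) \left(-6\right) - z{\left(-25 \right)} = \left(\left(56 + \left(-26 + \left(3 + 3\right)\right)\right) - 73\right) \left(-6\right) - - 25 \left(6 - 25\right) = \left(\left(56 + \left(-26 + 6\right)\right) - 73\right) \left(-6\right) - \left(-25\right) \left(-19\right) = \left(\left(56 - 20\right) - 73\right) \left(-6\right) - 475 = \left(36 - 73\right) \left(-6\right) - 475 = \left(-37\right) \left(-6\right) - 475 = 222 - 475 = -253$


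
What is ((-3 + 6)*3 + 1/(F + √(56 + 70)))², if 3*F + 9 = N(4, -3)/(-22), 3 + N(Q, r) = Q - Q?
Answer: 262440848377/3221584081 + 1487605944*√14/3221584081 ≈ 83.191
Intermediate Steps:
N(Q, r) = -3 (N(Q, r) = -3 + (Q - Q) = -3 + 0 = -3)
F = -65/22 (F = -3 + (-3/(-22))/3 = -3 + (-3*(-1/22))/3 = -3 + (⅓)*(3/22) = -3 + 1/22 = -65/22 ≈ -2.9545)
((-3 + 6)*3 + 1/(F + √(56 + 70)))² = ((-3 + 6)*3 + 1/(-65/22 + √(56 + 70)))² = (3*3 + 1/(-65/22 + √126))² = (9 + 1/(-65/22 + 3*√14))²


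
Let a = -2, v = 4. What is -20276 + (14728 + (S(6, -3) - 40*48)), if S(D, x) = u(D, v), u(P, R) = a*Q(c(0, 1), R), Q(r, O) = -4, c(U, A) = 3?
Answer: -7460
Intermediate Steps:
u(P, R) = 8 (u(P, R) = -2*(-4) = 8)
S(D, x) = 8
-20276 + (14728 + (S(6, -3) - 40*48)) = -20276 + (14728 + (8 - 40*48)) = -20276 + (14728 + (8 - 1920)) = -20276 + (14728 - 1912) = -20276 + 12816 = -7460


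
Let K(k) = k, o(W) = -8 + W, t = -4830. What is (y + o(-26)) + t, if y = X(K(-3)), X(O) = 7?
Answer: -4857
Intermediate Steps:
y = 7
(y + o(-26)) + t = (7 + (-8 - 26)) - 4830 = (7 - 34) - 4830 = -27 - 4830 = -4857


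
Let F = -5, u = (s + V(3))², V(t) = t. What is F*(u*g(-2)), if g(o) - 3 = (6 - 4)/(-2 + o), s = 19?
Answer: -6050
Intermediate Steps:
g(o) = 3 + 2/(-2 + o) (g(o) = 3 + (6 - 4)/(-2 + o) = 3 + 2/(-2 + o))
u = 484 (u = (19 + 3)² = 22² = 484)
F*(u*g(-2)) = -2420*(-4 + 3*(-2))/(-2 - 2) = -2420*(-4 - 6)/(-4) = -2420*(-¼*(-10)) = -2420*5/2 = -5*1210 = -6050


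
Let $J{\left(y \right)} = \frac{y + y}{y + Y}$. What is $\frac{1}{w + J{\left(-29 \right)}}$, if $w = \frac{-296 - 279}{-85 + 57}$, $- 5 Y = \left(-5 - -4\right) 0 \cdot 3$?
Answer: $\frac{28}{631} \approx 0.044374$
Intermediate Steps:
$Y = 0$ ($Y = - \frac{\left(-5 - -4\right) 0 \cdot 3}{5} = - \frac{\left(-5 + 4\right) 0 \cdot 3}{5} = - \frac{\left(-1\right) 0 \cdot 3}{5} = - \frac{0 \cdot 3}{5} = \left(- \frac{1}{5}\right) 0 = 0$)
$w = \frac{575}{28}$ ($w = - \frac{575}{-28} = \left(-575\right) \left(- \frac{1}{28}\right) = \frac{575}{28} \approx 20.536$)
$J{\left(y \right)} = 2$ ($J{\left(y \right)} = \frac{y + y}{y + 0} = \frac{2 y}{y} = 2$)
$\frac{1}{w + J{\left(-29 \right)}} = \frac{1}{\frac{575}{28} + 2} = \frac{1}{\frac{631}{28}} = \frac{28}{631}$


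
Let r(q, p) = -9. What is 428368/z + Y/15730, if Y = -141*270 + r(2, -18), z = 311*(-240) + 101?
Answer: -9576599221/1172498470 ≈ -8.1677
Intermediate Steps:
z = -74539 (z = -74640 + 101 = -74539)
Y = -38079 (Y = -141*270 - 9 = -38070 - 9 = -38079)
428368/z + Y/15730 = 428368/(-74539) - 38079/15730 = 428368*(-1/74539) - 38079*1/15730 = -428368/74539 - 38079/15730 = -9576599221/1172498470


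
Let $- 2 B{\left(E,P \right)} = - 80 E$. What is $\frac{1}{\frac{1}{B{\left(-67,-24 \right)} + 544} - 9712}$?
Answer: $- \frac{2136}{20744833} \approx -0.00010297$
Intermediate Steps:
$B{\left(E,P \right)} = 40 E$ ($B{\left(E,P \right)} = - \frac{\left(-80\right) E}{2} = 40 E$)
$\frac{1}{\frac{1}{B{\left(-67,-24 \right)} + 544} - 9712} = \frac{1}{\frac{1}{40 \left(-67\right) + 544} - 9712} = \frac{1}{\frac{1}{-2680 + 544} - 9712} = \frac{1}{\frac{1}{-2136} - 9712} = \frac{1}{- \frac{1}{2136} - 9712} = \frac{1}{- \frac{20744833}{2136}} = - \frac{2136}{20744833}$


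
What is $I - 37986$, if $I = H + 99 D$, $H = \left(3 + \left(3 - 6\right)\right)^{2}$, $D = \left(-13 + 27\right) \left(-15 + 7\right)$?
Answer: $-49074$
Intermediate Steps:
$D = -112$ ($D = 14 \left(-8\right) = -112$)
$H = 0$ ($H = \left(3 + \left(3 - 6\right)\right)^{2} = \left(3 - 3\right)^{2} = 0^{2} = 0$)
$I = -11088$ ($I = 0 + 99 \left(-112\right) = 0 - 11088 = -11088$)
$I - 37986 = -11088 - 37986 = -49074$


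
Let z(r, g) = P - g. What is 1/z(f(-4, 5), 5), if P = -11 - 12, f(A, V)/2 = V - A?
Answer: -1/28 ≈ -0.035714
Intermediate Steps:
f(A, V) = -2*A + 2*V (f(A, V) = 2*(V - A) = -2*A + 2*V)
P = -23
z(r, g) = -23 - g
1/z(f(-4, 5), 5) = 1/(-23 - 1*5) = 1/(-23 - 5) = 1/(-28) = -1/28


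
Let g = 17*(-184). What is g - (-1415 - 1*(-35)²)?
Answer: -488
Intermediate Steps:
g = -3128
g - (-1415 - 1*(-35)²) = -3128 - (-1415 - 1*(-35)²) = -3128 - (-1415 - 1*1225) = -3128 - (-1415 - 1225) = -3128 - 1*(-2640) = -3128 + 2640 = -488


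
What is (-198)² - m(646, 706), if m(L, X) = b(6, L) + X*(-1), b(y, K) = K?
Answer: 39264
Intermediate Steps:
m(L, X) = L - X (m(L, X) = L + X*(-1) = L - X)
(-198)² - m(646, 706) = (-198)² - (646 - 1*706) = 39204 - (646 - 706) = 39204 - 1*(-60) = 39204 + 60 = 39264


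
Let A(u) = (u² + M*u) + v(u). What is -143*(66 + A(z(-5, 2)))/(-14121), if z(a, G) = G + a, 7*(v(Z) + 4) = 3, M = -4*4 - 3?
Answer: 128557/98847 ≈ 1.3006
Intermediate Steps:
M = -19 (M = -1*16 - 3 = -16 - 3 = -19)
v(Z) = -25/7 (v(Z) = -4 + (⅐)*3 = -4 + 3/7 = -25/7)
A(u) = -25/7 + u² - 19*u (A(u) = (u² - 19*u) - 25/7 = -25/7 + u² - 19*u)
-143*(66 + A(z(-5, 2)))/(-14121) = -143*(66 + (-25/7 + (2 - 5)² - 19*(2 - 5)))/(-14121) = -143*(66 + (-25/7 + (-3)² - 19*(-3)))*(-1/14121) = -143*(66 + (-25/7 + 9 + 57))*(-1/14121) = -143*(66 + 437/7)*(-1/14121) = -143*899/7*(-1/14121) = -128557/7*(-1/14121) = 128557/98847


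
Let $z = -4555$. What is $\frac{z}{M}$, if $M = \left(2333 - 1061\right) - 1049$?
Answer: $- \frac{4555}{223} \approx -20.426$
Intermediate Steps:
$M = 223$ ($M = 1272 - 1049 = 223$)
$\frac{z}{M} = - \frac{4555}{223}$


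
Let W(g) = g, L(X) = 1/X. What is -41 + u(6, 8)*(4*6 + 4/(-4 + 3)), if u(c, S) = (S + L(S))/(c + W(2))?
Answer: -331/16 ≈ -20.688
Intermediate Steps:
u(c, S) = (S + 1/S)/(2 + c) (u(c, S) = (S + 1/S)/(c + 2) = (S + 1/S)/(2 + c))
-41 + u(6, 8)*(4*6 + 4/(-4 + 3)) = -41 + ((1 + 8²)/(8*(2 + 6)))*(4*6 + 4/(-4 + 3)) = -41 + ((⅛)*(1 + 64)/8)*(24 + 4/(-1)) = -41 + ((⅛)*(⅛)*65)*(24 + 4*(-1)) = -41 + 65*(24 - 4)/64 = -41 + (65/64)*20 = -41 + 325/16 = -331/16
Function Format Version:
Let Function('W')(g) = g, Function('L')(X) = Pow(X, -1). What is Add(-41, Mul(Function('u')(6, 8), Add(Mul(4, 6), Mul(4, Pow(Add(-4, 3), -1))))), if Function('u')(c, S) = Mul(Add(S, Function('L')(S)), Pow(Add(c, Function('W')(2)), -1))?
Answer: Rational(-331, 16) ≈ -20.688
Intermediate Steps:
Function('u')(c, S) = Mul(Pow(Add(2, c), -1), Add(S, Pow(S, -1))) (Function('u')(c, S) = Mul(Add(S, Pow(S, -1)), Pow(Add(c, 2), -1)) = Mul(Add(S, Pow(S, -1)), Pow(Add(2, c), -1)) = Mul(Pow(Add(2, c), -1), Add(S, Pow(S, -1))))
Add(-41, Mul(Function('u')(6, 8), Add(Mul(4, 6), Mul(4, Pow(Add(-4, 3), -1))))) = Add(-41, Mul(Mul(Pow(8, -1), Pow(Add(2, 6), -1), Add(1, Pow(8, 2))), Add(Mul(4, 6), Mul(4, Pow(Add(-4, 3), -1))))) = Add(-41, Mul(Mul(Rational(1, 8), Pow(8, -1), Add(1, 64)), Add(24, Mul(4, Pow(-1, -1))))) = Add(-41, Mul(Mul(Rational(1, 8), Rational(1, 8), 65), Add(24, Mul(4, -1)))) = Add(-41, Mul(Rational(65, 64), Add(24, -4))) = Add(-41, Mul(Rational(65, 64), 20)) = Add(-41, Rational(325, 16)) = Rational(-331, 16)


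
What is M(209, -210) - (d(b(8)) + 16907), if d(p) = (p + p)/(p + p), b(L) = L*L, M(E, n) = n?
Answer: -17118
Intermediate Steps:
b(L) = L**2
d(p) = 1 (d(p) = (2*p)/((2*p)) = (2*p)*(1/(2*p)) = 1)
M(209, -210) - (d(b(8)) + 16907) = -210 - (1 + 16907) = -210 - 1*16908 = -210 - 16908 = -17118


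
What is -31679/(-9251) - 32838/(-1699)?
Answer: 357606959/15717449 ≈ 22.752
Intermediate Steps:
-31679/(-9251) - 32838/(-1699) = -31679*(-1/9251) - 32838*(-1/1699) = 31679/9251 + 32838/1699 = 357606959/15717449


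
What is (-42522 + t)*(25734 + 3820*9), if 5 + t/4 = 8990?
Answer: -395670348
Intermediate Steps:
t = 35940 (t = -20 + 4*8990 = -20 + 35960 = 35940)
(-42522 + t)*(25734 + 3820*9) = (-42522 + 35940)*(25734 + 3820*9) = -6582*(25734 + 34380) = -6582*60114 = -395670348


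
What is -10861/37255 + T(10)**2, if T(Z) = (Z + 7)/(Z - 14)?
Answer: 10592919/596080 ≈ 17.771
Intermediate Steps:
T(Z) = (7 + Z)/(-14 + Z)
-10861/37255 + T(10)**2 = -10861/37255 + ((7 + 10)/(-14 + 10))**2 = -10861*1/37255 + (17/(-4))**2 = -10861/37255 + (-1/4*17)**2 = -10861/37255 + (-17/4)**2 = -10861/37255 + 289/16 = 10592919/596080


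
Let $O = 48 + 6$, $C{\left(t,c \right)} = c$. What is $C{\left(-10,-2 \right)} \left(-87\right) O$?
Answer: $9396$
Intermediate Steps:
$O = 54$
$C{\left(-10,-2 \right)} \left(-87\right) O = \left(-2\right) \left(-87\right) 54 = 174 \cdot 54 = 9396$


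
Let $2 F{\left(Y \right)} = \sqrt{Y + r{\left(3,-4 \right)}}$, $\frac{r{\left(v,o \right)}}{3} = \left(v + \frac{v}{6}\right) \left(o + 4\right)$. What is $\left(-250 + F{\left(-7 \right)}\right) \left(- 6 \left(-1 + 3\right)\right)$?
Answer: $3000 - 6 i \sqrt{7} \approx 3000.0 - 15.875 i$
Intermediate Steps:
$r{\left(v,o \right)} = \frac{7 v \left(4 + o\right)}{2}$ ($r{\left(v,o \right)} = 3 \left(v + \frac{v}{6}\right) \left(o + 4\right) = 3 \left(v + v \frac{1}{6}\right) \left(4 + o\right) = 3 \left(v + \frac{v}{6}\right) \left(4 + o\right) = 3 \frac{7 v}{6} \left(4 + o\right) = 3 \frac{7 v \left(4 + o\right)}{6} = \frac{7 v \left(4 + o\right)}{2}$)
$F{\left(Y \right)} = \frac{\sqrt{Y}}{2}$ ($F{\left(Y \right)} = \frac{\sqrt{Y + \frac{7}{2} \cdot 3 \left(4 - 4\right)}}{2} = \frac{\sqrt{Y + \frac{7}{2} \cdot 3 \cdot 0}}{2} = \frac{\sqrt{Y + 0}}{2} = \frac{\sqrt{Y}}{2}$)
$\left(-250 + F{\left(-7 \right)}\right) \left(- 6 \left(-1 + 3\right)\right) = \left(-250 + \frac{\sqrt{-7}}{2}\right) \left(- 6 \left(-1 + 3\right)\right) = \left(-250 + \frac{i \sqrt{7}}{2}\right) \left(\left(-6\right) 2\right) = \left(-250 + \frac{i \sqrt{7}}{2}\right) \left(-12\right) = 3000 - 6 i \sqrt{7}$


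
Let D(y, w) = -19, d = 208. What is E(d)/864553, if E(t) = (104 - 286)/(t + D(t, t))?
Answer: -26/23342931 ≈ -1.1138e-6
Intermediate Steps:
E(t) = -182/(-19 + t) (E(t) = (104 - 286)/(t - 19) = -182/(-19 + t))
E(d)/864553 = -182/(-19 + 208)/864553 = -182/189*(1/864553) = -182*1/189*(1/864553) = -26/27*1/864553 = -26/23342931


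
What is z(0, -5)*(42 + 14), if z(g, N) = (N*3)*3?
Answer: -2520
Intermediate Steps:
z(g, N) = 9*N (z(g, N) = (3*N)*3 = 9*N)
z(0, -5)*(42 + 14) = (9*(-5))*(42 + 14) = -45*56 = -2520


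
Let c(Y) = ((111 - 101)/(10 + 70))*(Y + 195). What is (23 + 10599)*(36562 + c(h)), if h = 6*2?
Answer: 1554545633/4 ≈ 3.8864e+8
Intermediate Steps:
h = 12
c(Y) = 195/8 + Y/8 (c(Y) = (10/80)*(195 + Y) = (10*(1/80))*(195 + Y) = (195 + Y)/8 = 195/8 + Y/8)
(23 + 10599)*(36562 + c(h)) = (23 + 10599)*(36562 + (195/8 + (⅛)*12)) = 10622*(36562 + (195/8 + 3/2)) = 10622*(36562 + 207/8) = 10622*(292703/8) = 1554545633/4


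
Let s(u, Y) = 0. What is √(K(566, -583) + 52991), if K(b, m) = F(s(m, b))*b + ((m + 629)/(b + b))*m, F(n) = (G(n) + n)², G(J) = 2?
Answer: √17693681286/566 ≈ 235.01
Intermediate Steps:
F(n) = (2 + n)²
K(b, m) = 4*b + m*(629 + m)/(2*b) (K(b, m) = (2 + 0)²*b + ((m + 629)/(b + b))*m = 2²*b + ((629 + m)/((2*b)))*m = 4*b + ((629 + m)*(1/(2*b)))*m = 4*b + ((629 + m)/(2*b))*m = 4*b + m*(629 + m)/(2*b))
√(K(566, -583) + 52991) = √((½)*((-583)² + 8*566² + 629*(-583))/566 + 52991) = √((½)*(1/566)*(339889 + 8*320356 - 366707) + 52991) = √((½)*(1/566)*(339889 + 2562848 - 366707) + 52991) = √((½)*(1/566)*2536030 + 52991) = √(1268015/566 + 52991) = √(31260921/566) = √17693681286/566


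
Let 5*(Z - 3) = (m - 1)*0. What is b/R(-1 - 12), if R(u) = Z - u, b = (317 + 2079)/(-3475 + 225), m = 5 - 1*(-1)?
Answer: -599/13000 ≈ -0.046077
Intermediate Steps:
m = 6 (m = 5 + 1 = 6)
b = -1198/1625 (b = 2396/(-3250) = 2396*(-1/3250) = -1198/1625 ≈ -0.73723)
Z = 3 (Z = 3 + ((6 - 1)*0)/5 = 3 + (5*0)/5 = 3 + (⅕)*0 = 3 + 0 = 3)
R(u) = 3 - u
b/R(-1 - 12) = -1198/(1625*(3 - (-1 - 12))) = -1198/(1625*(3 - 1*(-13))) = -1198/(1625*(3 + 13)) = -1198/1625/16 = -1198/1625*1/16 = -599/13000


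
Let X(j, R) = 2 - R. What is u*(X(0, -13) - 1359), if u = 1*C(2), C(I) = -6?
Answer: 8064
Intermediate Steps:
u = -6 (u = 1*(-6) = -6)
u*(X(0, -13) - 1359) = -6*((2 - 1*(-13)) - 1359) = -6*((2 + 13) - 1359) = -6*(15 - 1359) = -6*(-1344) = 8064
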